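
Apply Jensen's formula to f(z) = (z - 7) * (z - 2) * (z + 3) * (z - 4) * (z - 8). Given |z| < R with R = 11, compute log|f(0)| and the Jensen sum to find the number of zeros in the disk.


Jensen's formula: (1/2pi)*integral log|f(Re^it)|dt = log|f(0)| + sum_{|a_k|<R} log(R/|a_k|)
Step 1: f(0) = (-7) * (-2) * 3 * (-4) * (-8) = 1344
Step 2: log|f(0)| = log|7| + log|2| + log|-3| + log|4| + log|8| = 7.2034
Step 3: Zeros inside |z| < 11: 7, 2, -3, 4, 8
Step 4: Jensen sum = log(11/7) + log(11/2) + log(11/3) + log(11/4) + log(11/8) = 4.7861
Step 5: n(R) = number of terms in the Jensen sum = count of zeros inside |z| < 11 = 5

5


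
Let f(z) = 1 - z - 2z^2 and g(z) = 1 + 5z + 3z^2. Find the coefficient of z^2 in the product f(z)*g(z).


Step 1: z^2 term in f*g comes from: (1)*(3z^2) + (-z)*(5z) + (-2z^2)*(1)
Step 2: = 3 - 5 - 2
Step 3: = -4

-4


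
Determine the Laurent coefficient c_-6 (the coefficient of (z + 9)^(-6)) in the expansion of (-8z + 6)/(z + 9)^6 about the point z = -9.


Step 1: Write the numerator in powers of (z + 9): -8z + 6 = -8(z + 9) + (-8*(-9) + 6) = -8(z + 9) + 78
Step 2: Divide by (z + 9)^6: f(z) = 78(z + 9)^(-6) - 8(z + 9)^(-5)
Step 3: This finite sum is the Laurent series of f about z = -9.
Step 4: Coefficient of (z + 9)^(-6) = -8*(-9) + 6 = 78

78


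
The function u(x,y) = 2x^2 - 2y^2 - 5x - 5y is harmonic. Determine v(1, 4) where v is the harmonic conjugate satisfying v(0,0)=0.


Step 1: v_x = -u_y = 4y + 5
Step 2: v_y = u_x = 4x - 5
Step 3: v = 4xy + 5x - 5y + C
Step 4: v(0,0) = 0 => C = 0
Step 5: v(1, 4) = 1

1


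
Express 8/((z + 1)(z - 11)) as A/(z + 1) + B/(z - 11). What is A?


Step 1: Multiply both sides by (z + 1) and set z = -1
Step 2: A = 8 / (-1 - 11)
Step 3: A = 8 / (-12)
Step 4: A = -2/3

-2/3


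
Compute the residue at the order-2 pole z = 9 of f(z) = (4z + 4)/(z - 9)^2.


Step 1: Pole of order 2 at z = 9
Step 2: Res = lim d/dz [(z - 9)^2 * f(z)] as z -> 9
Step 3: (z - 9)^2 * f(z) = 4z + 4
Step 4: d/dz[4z + 4] = 4

4


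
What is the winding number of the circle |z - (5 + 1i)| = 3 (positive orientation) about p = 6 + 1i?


Step 1: Center c = (5, 1), radius = 3
Step 2: |p - c|^2 = 1^2 + 0^2 = 1
Step 3: r^2 = 9
Step 4: |p-c| < r so winding number = 1

1


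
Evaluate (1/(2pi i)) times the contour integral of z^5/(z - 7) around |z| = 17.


Step 1: f(z) = z^5, a = 7 is inside |z| = 17
Step 2: By Cauchy integral formula: (1/(2pi*i)) * integral = f(a)
Step 3: f(7) = 7^5 = 16807

16807


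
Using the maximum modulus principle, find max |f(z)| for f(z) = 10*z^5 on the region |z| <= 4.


Step 1: On |z| = 4, |f(z)| = 10 * |z|^5 = 10 * 4^5
Step 2: By maximum modulus principle, maximum is on boundary.
Step 3: Maximum = 10 * 1024 = 10240

10240


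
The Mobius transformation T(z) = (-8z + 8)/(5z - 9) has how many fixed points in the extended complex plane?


Step 1: Fixed points satisfy T(z) = z
Step 2: 5z^2 - z - 8 = 0
Step 3: Discriminant = (-1)^2 - 4*5*(-8) = 161
Step 4: Number of fixed points = 2

2


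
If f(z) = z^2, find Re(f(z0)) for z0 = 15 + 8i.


Step 1: z0 = 15 + 8i
Step 2: z0^2 = 15^2 - 8^2 + 240i
Step 3: real part = 225 - 64 = 161

161


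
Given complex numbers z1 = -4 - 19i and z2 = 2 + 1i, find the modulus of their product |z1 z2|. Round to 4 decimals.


Step 1: |z1| = sqrt((-4)^2 + (-19)^2) = sqrt(377)
Step 2: |z2| = sqrt(2^2 + 1^2) = sqrt(5)
Step 3: |z1*z2| = |z1|*|z2| = sqrt(377) * sqrt(5) = sqrt(377 * 5) = sqrt(1885)
Step 4: = 43.4166

43.4166


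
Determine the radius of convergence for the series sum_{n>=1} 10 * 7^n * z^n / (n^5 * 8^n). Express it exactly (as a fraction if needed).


Step 1: General term a_n = 10 * 7^n / (n^5 * 8^n)
Step 2: By the root test, |a_n|^(1/n) = 10^(1/n) * 7 / (n^(5/n) * 8) -> 7/8 as n -> infinity (since 10^(1/n) -> 1 and n^(5/n) -> 1)
Step 3: R = 1/lim|a_n|^(1/n) = 8/7

8/7


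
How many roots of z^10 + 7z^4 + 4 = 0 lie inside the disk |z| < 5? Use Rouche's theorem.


Step 1: On |z| = 5 the three terms have sizes |z^10| = 5^10 = 9765625, |7z^4| = 7*5^4 = 4375, |4| = 4
Step 2: The dominant term is g(z) = z^10; let h(z) = 7z^4 + 4 so f = g + h
Step 3: On |z| = 5: |g| = 9765625 and |h| <= 4375 + 4 = 4379
Step 4: Since 9765625 > 4379, |h| < |g| on |z| = 5, so by Rouche f has the same number of zeros as g inside |z| < 5
Step 5: g(z) = z^10 has 10 zeros (all at the origin) inside |z| < 5. Answer = 10

10


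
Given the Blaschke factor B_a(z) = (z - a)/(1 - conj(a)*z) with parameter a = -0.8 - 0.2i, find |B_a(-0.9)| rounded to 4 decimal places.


Step 1: Numerator z0 - a = -0.9 - (-0.8 - 0.2i) = -0.1 + 0.2i
Step 2: Denominator 1 - conj(a)*z0 = 1 - (-0.8 + 0.2i)*(-0.9) = 0.28 + 0.18i
Step 3: |z0 - a|^2 = (-0.1)^2 + 0.2^2 = 0.05; |1 - conj(a)*z0|^2 = 0.28^2 + 0.18^2 = 0.1108
Step 4: |B_a(-0.9)| = sqrt(0.05 / 0.1108) = sqrt(0.451264)
Step 5: = 0.6718

0.6718


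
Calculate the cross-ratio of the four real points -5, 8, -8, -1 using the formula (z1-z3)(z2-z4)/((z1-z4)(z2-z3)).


Step 1: (z1-z3)(z2-z4) = 3 * 9 = 27
Step 2: (z1-z4)(z2-z3) = (-4) * 16 = -64
Step 3: Cross-ratio = -27/64 = -27/64

-27/64


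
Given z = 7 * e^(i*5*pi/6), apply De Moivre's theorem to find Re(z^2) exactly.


Step 1: By De Moivre's theorem, z^2 = 7^2 * e^(i*2*5*pi/6) = 49 * (cos(5*pi/3) + i*sin(5*pi/3))
Step 2: |z|^2 = 7^2 = 49
Step 3: The angle 5*pi/3 already lies in [0, 2*pi)
Step 4: cos(5*pi/3) = 1/2
Step 5: Re(z^2) = 49 * 1/2 = 49/2

49/2


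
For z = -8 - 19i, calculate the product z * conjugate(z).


Step 1: conj(z) = -8 + 19i
Step 2: z * conj(z) = (-8)^2 + (-19)^2
Step 3: = 64 + 361 = 425

425


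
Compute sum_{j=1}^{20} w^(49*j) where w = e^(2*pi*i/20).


Step 1: The sum sum_{j=1}^{n} w^(k*j) equals n if n | k, else 0.
Step 2: Here n = 20, k = 49
Step 3: Does n divide k? 20 | 49 -> False
Step 4: Sum = 0

0


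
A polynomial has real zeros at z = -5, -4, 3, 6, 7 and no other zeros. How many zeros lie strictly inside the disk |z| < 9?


Step 1: Check each root:
  z = -5: |-5| = 5 < 9
  z = -4: |-4| = 4 < 9
  z = 3: |3| = 3 < 9
  z = 6: |6| = 6 < 9
  z = 7: |7| = 7 < 9
Step 2: Count = 5

5


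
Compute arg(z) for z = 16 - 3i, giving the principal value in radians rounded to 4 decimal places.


Step 1: z = 16 - 3i
Step 2: arg(z) = atan2(-3, 16)
Step 3: arg(z) = -0.1853

-0.1853


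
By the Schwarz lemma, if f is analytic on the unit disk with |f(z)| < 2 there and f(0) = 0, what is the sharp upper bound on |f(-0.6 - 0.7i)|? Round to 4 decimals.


Step 1: g = f/2 maps D -> D with g(0) = 0, so by the Schwarz lemma |g(z)| <= |z|, i.e. |f(z)| <= 2|z|; this is sharp (f(z) = 2z).
Step 2: |z0|^2 = (-0.6)^2 + (-0.7)^2 = 0.85
Step 3: |z0| = sqrt(0.85) = 0.921954
Step 4: Best bound = 2 * |z0| = 2 * 0.921954 = 1.8439

1.8439


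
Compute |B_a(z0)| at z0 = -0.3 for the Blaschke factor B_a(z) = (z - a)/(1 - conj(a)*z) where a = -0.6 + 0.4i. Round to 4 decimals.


Step 1: Numerator z0 - a = -0.3 - (-0.6 + 0.4i) = 0.3 - 0.4i
Step 2: Denominator 1 - conj(a)*z0 = 1 - (-0.6 - 0.4i)*(-0.3) = 0.82 - 0.12i
Step 3: |z0 - a|^2 = 0.3^2 + (-0.4)^2 = 0.25; |1 - conj(a)*z0|^2 = 0.82^2 + (-0.12)^2 = 0.6868
Step 4: |B_a(-0.3)| = sqrt(0.25 / 0.6868) = sqrt(0.364007)
Step 5: = 0.6033

0.6033


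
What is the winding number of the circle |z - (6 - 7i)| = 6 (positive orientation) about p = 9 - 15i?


Step 1: Center c = (6, -7), radius = 6
Step 2: |p - c|^2 = 3^2 + (-8)^2 = 73
Step 3: r^2 = 36
Step 4: |p-c| > r so winding number = 0

0


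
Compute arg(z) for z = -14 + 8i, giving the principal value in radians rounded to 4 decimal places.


Step 1: z = -14 + 8i
Step 2: arg(z) = atan2(8, -14)
Step 3: arg(z) = 2.6224

2.6224


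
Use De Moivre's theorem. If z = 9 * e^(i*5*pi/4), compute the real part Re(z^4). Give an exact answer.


Step 1: By De Moivre's theorem, z^4 = 9^4 * e^(i*4*5*pi/4) = 6561 * (cos(5*pi) + i*sin(5*pi))
Step 2: |z|^4 = 9^4 = 6561
Step 3: Reduce the angle mod 2*pi: 5*pi - 4*pi = pi
Step 4: cos(pi) = -1
Step 5: Re(z^4) = 6561 * (-1) = -6561

-6561


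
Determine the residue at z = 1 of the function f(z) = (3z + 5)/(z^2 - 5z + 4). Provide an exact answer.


Step 1: Q(z) = z^2 - 5z + 4 = (z - 1)(z - 4)
Step 2: Q'(z) = 2z - 5
Step 3: Q'(1) = -3, P(1) = 8
Step 4: Res = P(1)/Q'(1) = 8/(-3) = -8/3

-8/3


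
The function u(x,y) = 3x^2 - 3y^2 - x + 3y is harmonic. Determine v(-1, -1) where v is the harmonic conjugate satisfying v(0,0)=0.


Step 1: v_x = -u_y = 6y - 3
Step 2: v_y = u_x = 6x - 1
Step 3: v = 6xy - 3x - y + C
Step 4: v(0,0) = 0 => C = 0
Step 5: v(-1, -1) = 10

10


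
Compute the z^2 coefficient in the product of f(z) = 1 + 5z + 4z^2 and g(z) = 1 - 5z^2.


Step 1: z^2 term in f*g comes from: (1)*(-5z^2) + (5z)*(0) + (4z^2)*(1)
Step 2: = -5 + 0 + 4
Step 3: = -1

-1


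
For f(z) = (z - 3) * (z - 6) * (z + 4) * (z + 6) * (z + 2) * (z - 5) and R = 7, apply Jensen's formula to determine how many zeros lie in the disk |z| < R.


Jensen's formula: (1/2pi)*integral log|f(Re^it)|dt = log|f(0)| + sum_{|a_k|<R} log(R/|a_k|)
Step 1: f(0) = (-3) * (-6) * 4 * 6 * 2 * (-5) = -4320
Step 2: log|f(0)| = log|3| + log|6| + log|-4| + log|-6| + log|-2| + log|5| = 8.371
Step 3: Zeros inside |z| < 7: 3, 6, -4, -6, -2, 5
Step 4: Jensen sum = log(7/3) + log(7/6) + log(7/4) + log(7/6) + log(7/2) + log(7/5) = 3.3045
Step 5: n(R) = number of terms in the Jensen sum = count of zeros inside |z| < 7 = 6

6


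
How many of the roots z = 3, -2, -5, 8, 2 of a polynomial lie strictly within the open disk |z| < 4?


Step 1: Check each root:
  z = 3: |3| = 3 < 4
  z = -2: |-2| = 2 < 4
  z = -5: |-5| = 5 >= 4
  z = 8: |8| = 8 >= 4
  z = 2: |2| = 2 < 4
Step 2: Count = 3

3


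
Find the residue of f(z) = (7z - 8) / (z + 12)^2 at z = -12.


Step 1: Pole of order 2 at z = -12
Step 2: Res = lim d/dz [(z + 12)^2 * f(z)] as z -> -12
Step 3: (z + 12)^2 * f(z) = 7z - 8
Step 4: d/dz[7z - 8] = 7

7


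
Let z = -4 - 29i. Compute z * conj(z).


Step 1: conj(z) = -4 + 29i
Step 2: z * conj(z) = (-4)^2 + (-29)^2
Step 3: = 16 + 841 = 857

857


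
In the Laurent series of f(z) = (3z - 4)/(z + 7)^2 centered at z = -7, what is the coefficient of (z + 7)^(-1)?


Step 1: Write the numerator in powers of (z + 7): 3z - 4 = 3(z + 7) + (3*(-7) - 4) = 3(z + 7) - 25
Step 2: Divide by (z + 7)^2: f(z) = -25(z + 7)^(-2) + 3(z + 7)^(-1)
Step 3: This finite sum is the Laurent series of f about z = -7.
Step 4: Coefficient of (z + 7)^(-1) = coefficient of (z + 7) in the re-centred numerator = 3

3


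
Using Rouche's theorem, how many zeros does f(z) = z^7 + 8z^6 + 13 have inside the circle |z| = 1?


Step 1: On |z| = 1 the three terms have sizes |z^7| = 1^7 = 1, |8z^6| = 8*1^6 = 8, |13| = 13
Step 2: The dominant term is g(z) = 13; let h(z) = z^7 + 8z^6 so f = g + h
Step 3: On |z| = 1: |g| = 13 and |h| <= 1 + 8 = 9
Step 4: Since 13 > 9, |h| < |g| on |z| = 1, so by Rouche f has the same number of zeros as g inside |z| < 1
Step 5: g(z) = 13 is a nonzero constant with no zeros inside |z| < 1. Answer = 0

0


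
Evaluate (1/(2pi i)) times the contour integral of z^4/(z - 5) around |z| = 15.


Step 1: f(z) = z^4, a = 5 is inside |z| = 15
Step 2: By Cauchy integral formula: (1/(2pi*i)) * integral = f(a)
Step 3: f(5) = 5^4 = 625

625


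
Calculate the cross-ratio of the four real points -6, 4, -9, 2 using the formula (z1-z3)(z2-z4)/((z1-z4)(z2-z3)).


Step 1: (z1-z3)(z2-z4) = 3 * 2 = 6
Step 2: (z1-z4)(z2-z3) = (-8) * 13 = -104
Step 3: Cross-ratio = -6/104 = -3/52

-3/52


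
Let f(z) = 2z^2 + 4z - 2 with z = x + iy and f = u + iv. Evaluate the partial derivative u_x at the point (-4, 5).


Step 1: f(z) = 2(x+iy)^2 + 4(x+iy) - 2
Step 2: u = 2(x^2 - y^2) + 4x - 2
Step 3: u_x = 4x + 4
Step 4: At (-4, 5): u_x = -16 + 4 = -12

-12


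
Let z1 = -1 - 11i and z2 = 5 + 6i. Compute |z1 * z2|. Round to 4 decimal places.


Step 1: |z1| = sqrt((-1)^2 + (-11)^2) = sqrt(122)
Step 2: |z2| = sqrt(5^2 + 6^2) = sqrt(61)
Step 3: |z1*z2| = |z1|*|z2| = sqrt(122) * sqrt(61) = sqrt(122 * 61) = sqrt(7442)
Step 4: = 86.267

86.267


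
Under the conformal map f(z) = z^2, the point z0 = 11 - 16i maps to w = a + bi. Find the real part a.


Step 1: z0 = 11 - 16i
Step 2: z0^2 = 11^2 - (-16)^2 - 352i
Step 3: real part = 121 - 256 = -135

-135


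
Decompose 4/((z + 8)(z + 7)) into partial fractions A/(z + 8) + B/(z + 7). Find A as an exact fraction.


Step 1: Multiply both sides by (z + 8) and set z = -8
Step 2: A = 4 / (-8 + 7)
Step 3: A = 4 / (-1)
Step 4: A = -4

-4


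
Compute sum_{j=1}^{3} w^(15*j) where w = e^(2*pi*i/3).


Step 1: The sum sum_{j=1}^{n} w^(k*j) equals n if n | k, else 0.
Step 2: Here n = 3, k = 15
Step 3: Does n divide k? 3 | 15 -> True
Step 4: Sum = 3

3


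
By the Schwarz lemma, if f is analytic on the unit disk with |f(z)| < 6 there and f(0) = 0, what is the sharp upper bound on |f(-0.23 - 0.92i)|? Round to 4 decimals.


Step 1: g = f/6 maps D -> D with g(0) = 0, so by the Schwarz lemma |g(z)| <= |z|, i.e. |f(z)| <= 6|z|; this is sharp (f(z) = 6z).
Step 2: |z0|^2 = (-0.23)^2 + (-0.92)^2 = 0.8993
Step 3: |z0| = sqrt(0.8993) = 0.948314
Step 4: Best bound = 6 * |z0| = 6 * 0.948314 = 5.6899

5.6899


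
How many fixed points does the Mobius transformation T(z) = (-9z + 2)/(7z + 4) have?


Step 1: Fixed points satisfy T(z) = z
Step 2: 7z^2 + 13z - 2 = 0
Step 3: Discriminant = 13^2 - 4*7*(-2) = 225
Step 4: Number of fixed points = 2

2


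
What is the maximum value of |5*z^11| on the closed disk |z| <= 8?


Step 1: On |z| = 8, |f(z)| = 5 * |z|^11 = 5 * 8^11
Step 2: By maximum modulus principle, maximum is on boundary.
Step 3: Maximum = 5 * 8589934592 = 42949672960

42949672960


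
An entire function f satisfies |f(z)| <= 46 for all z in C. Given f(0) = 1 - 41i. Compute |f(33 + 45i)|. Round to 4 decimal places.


Step 1: By Liouville's theorem, a bounded entire function is constant.
Step 2: f(z) = f(0) = 1 - 41i for all z.
Step 3: |f(w)| = |1 - 41i| = sqrt(1 + 1681)
Step 4: = 41.0122

41.0122


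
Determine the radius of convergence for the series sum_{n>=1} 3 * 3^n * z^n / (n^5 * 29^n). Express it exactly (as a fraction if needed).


Step 1: General term a_n = 3 * 3^n / (n^5 * 29^n)
Step 2: By the root test, |a_n|^(1/n) = 3^(1/n) * 3 / (n^(5/n) * 29) -> 3/29 as n -> infinity (since 3^(1/n) -> 1 and n^(5/n) -> 1)
Step 3: R = 1/lim|a_n|^(1/n) = 29/3

29/3


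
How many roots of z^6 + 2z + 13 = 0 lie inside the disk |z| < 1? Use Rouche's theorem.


Step 1: On |z| = 1 the three terms have sizes |z^6| = 1^6 = 1, |2z| = 2*1 = 2, |13| = 13
Step 2: The dominant term is g(z) = 13; let h(z) = z^6 + 2z so f = g + h
Step 3: On |z| = 1: |g| = 13 and |h| <= 1 + 2 = 3
Step 4: Since 13 > 3, |h| < |g| on |z| = 1, so by Rouche f has the same number of zeros as g inside |z| < 1
Step 5: g(z) = 13 is a nonzero constant with no zeros inside |z| < 1. Answer = 0

0


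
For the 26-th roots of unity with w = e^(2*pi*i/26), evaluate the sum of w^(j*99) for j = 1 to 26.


Step 1: The sum sum_{j=1}^{n} w^(k*j) equals n if n | k, else 0.
Step 2: Here n = 26, k = 99
Step 3: Does n divide k? 26 | 99 -> False
Step 4: Sum = 0

0


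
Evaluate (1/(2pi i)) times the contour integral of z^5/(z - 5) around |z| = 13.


Step 1: f(z) = z^5, a = 5 is inside |z| = 13
Step 2: By Cauchy integral formula: (1/(2pi*i)) * integral = f(a)
Step 3: f(5) = 5^5 = 3125

3125


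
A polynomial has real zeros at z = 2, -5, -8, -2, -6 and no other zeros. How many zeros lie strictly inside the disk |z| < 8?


Step 1: Check each root:
  z = 2: |2| = 2 < 8
  z = -5: |-5| = 5 < 8
  z = -8: |-8| = 8 >= 8
  z = -2: |-2| = 2 < 8
  z = -6: |-6| = 6 < 8
Step 2: Count = 4

4


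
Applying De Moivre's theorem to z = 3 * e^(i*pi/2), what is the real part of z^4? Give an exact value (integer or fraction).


Step 1: By De Moivre's theorem, z^4 = 3^4 * e^(i*4*pi/2) = 81 * (cos(2*pi) + i*sin(2*pi))
Step 2: |z|^4 = 3^4 = 81
Step 3: Reduce the angle mod 2*pi: 2*pi - 2*pi = 0
Step 4: cos(0) = 1
Step 5: Re(z^4) = 81 * 1 = 81

81


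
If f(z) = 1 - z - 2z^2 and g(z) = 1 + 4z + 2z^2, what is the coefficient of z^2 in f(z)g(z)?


Step 1: z^2 term in f*g comes from: (1)*(2z^2) + (-z)*(4z) + (-2z^2)*(1)
Step 2: = 2 - 4 - 2
Step 3: = -4

-4


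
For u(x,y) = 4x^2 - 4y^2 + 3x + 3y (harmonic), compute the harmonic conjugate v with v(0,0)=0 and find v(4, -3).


Step 1: v_x = -u_y = 8y - 3
Step 2: v_y = u_x = 8x + 3
Step 3: v = 8xy - 3x + 3y + C
Step 4: v(0,0) = 0 => C = 0
Step 5: v(4, -3) = -117

-117


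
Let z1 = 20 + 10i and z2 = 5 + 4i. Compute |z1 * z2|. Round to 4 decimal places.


Step 1: |z1| = sqrt(20^2 + 10^2) = sqrt(500)
Step 2: |z2| = sqrt(5^2 + 4^2) = sqrt(41)
Step 3: |z1*z2| = |z1|*|z2| = sqrt(500) * sqrt(41) = sqrt(500 * 41) = sqrt(20500)
Step 4: = 143.1782

143.1782


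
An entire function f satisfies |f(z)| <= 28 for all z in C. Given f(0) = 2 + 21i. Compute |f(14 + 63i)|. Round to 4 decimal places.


Step 1: By Liouville's theorem, a bounded entire function is constant.
Step 2: f(z) = f(0) = 2 + 21i for all z.
Step 3: |f(w)| = |2 + 21i| = sqrt(4 + 441)
Step 4: = 21.095

21.095


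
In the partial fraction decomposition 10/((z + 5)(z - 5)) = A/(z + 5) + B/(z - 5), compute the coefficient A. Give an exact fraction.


Step 1: Multiply both sides by (z + 5) and set z = -5
Step 2: A = 10 / (-5 - 5)
Step 3: A = 10 / (-10)
Step 4: A = -1

-1


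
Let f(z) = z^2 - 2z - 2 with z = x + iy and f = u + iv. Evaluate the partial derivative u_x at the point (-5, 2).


Step 1: f(z) = (x+iy)^2 - 2(x+iy) - 2
Step 2: u = (x^2 - y^2) - 2x - 2
Step 3: u_x = 2x - 2
Step 4: At (-5, 2): u_x = -10 - 2 = -12

-12


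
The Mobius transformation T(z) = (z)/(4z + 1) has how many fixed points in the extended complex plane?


Step 1: Fixed points satisfy T(z) = z
Step 2: 4z^2 = 0
Step 3: Discriminant = 0^2 - 4*4*0 = 0
Step 4: Number of fixed points = 1

1


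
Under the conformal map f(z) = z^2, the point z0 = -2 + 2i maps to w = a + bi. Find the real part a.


Step 1: z0 = -2 + 2i
Step 2: z0^2 = (-2)^2 - 2^2 - 8i
Step 3: real part = 4 - 4 = 0

0


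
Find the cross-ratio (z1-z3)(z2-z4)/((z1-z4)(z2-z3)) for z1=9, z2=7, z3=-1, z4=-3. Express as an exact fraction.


Step 1: (z1-z3)(z2-z4) = 10 * 10 = 100
Step 2: (z1-z4)(z2-z3) = 12 * 8 = 96
Step 3: Cross-ratio = 100/96 = 25/24

25/24


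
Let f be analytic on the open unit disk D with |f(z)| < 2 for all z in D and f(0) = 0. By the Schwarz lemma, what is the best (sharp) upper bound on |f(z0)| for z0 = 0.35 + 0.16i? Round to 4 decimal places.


Step 1: g = f/2 maps D -> D with g(0) = 0, so by the Schwarz lemma |g(z)| <= |z|, i.e. |f(z)| <= 2|z|; this is sharp (f(z) = 2z).
Step 2: |z0|^2 = 0.35^2 + 0.16^2 = 0.1481
Step 3: |z0| = sqrt(0.1481) = 0.384838
Step 4: Best bound = 2 * |z0| = 2 * 0.384838 = 0.7697

0.7697


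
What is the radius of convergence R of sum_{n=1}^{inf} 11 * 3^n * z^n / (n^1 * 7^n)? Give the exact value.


Step 1: General term a_n = 11 * 3^n / (n^1 * 7^n)
Step 2: By the root test, |a_n|^(1/n) = 11^(1/n) * 3 / (n^(1/n) * 7) -> 3/7 as n -> infinity (since 11^(1/n) -> 1 and n^(1/n) -> 1)
Step 3: R = 1/lim|a_n|^(1/n) = 7/3

7/3


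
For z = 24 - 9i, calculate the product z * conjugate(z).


Step 1: conj(z) = 24 + 9i
Step 2: z * conj(z) = 24^2 + (-9)^2
Step 3: = 576 + 81 = 657

657


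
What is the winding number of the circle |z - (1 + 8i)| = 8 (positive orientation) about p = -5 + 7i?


Step 1: Center c = (1, 8), radius = 8
Step 2: |p - c|^2 = (-6)^2 + (-1)^2 = 37
Step 3: r^2 = 64
Step 4: |p-c| < r so winding number = 1

1


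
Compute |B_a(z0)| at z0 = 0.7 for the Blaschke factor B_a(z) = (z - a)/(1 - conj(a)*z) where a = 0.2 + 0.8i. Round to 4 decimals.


Step 1: Numerator z0 - a = 0.7 - (0.2 + 0.8i) = 0.5 - 0.8i
Step 2: Denominator 1 - conj(a)*z0 = 1 - (0.2 - 0.8i)*0.7 = 0.86 + 0.56i
Step 3: |z0 - a|^2 = 0.5^2 + (-0.8)^2 = 0.89; |1 - conj(a)*z0|^2 = 0.86^2 + 0.56^2 = 1.0532
Step 4: |B_a(0.7)| = sqrt(0.89 / 1.0532) = sqrt(0.845044)
Step 5: = 0.9193

0.9193


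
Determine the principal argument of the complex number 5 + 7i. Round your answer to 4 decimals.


Step 1: z = 5 + 7i
Step 2: arg(z) = atan2(7, 5)
Step 3: arg(z) = 0.9505

0.9505


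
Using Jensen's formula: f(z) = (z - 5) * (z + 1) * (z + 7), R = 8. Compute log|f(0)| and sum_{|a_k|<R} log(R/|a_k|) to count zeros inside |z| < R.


Jensen's formula: (1/2pi)*integral log|f(Re^it)|dt = log|f(0)| + sum_{|a_k|<R} log(R/|a_k|)
Step 1: f(0) = (-5) * 1 * 7 = -35
Step 2: log|f(0)| = log|5| + log|-1| + log|-7| = 3.5553
Step 3: Zeros inside |z| < 8: 5, -1, -7
Step 4: Jensen sum = log(8/5) + log(8/1) + log(8/7) = 2.683
Step 5: n(R) = number of terms in the Jensen sum = count of zeros inside |z| < 8 = 3

3


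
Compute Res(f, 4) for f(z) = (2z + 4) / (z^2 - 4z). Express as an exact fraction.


Step 1: Q(z) = z^2 - 4z = (z - 4)(z)
Step 2: Q'(z) = 2z - 4
Step 3: Q'(4) = 4, P(4) = 12
Step 4: Res = P(4)/Q'(4) = 12/4 = 3

3


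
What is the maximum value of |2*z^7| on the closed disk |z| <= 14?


Step 1: On |z| = 14, |f(z)| = 2 * |z|^7 = 2 * 14^7
Step 2: By maximum modulus principle, maximum is on boundary.
Step 3: Maximum = 2 * 105413504 = 210827008

210827008


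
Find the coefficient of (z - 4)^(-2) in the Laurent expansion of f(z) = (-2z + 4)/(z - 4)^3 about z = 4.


Step 1: Write the numerator in powers of (z - 4): -2z + 4 = -2(z - 4) + (-2*4 + 4) = -2(z - 4) - 4
Step 2: Divide by (z - 4)^3: f(z) = -4(z - 4)^(-3) - 2(z - 4)^(-2)
Step 3: This finite sum is the Laurent series of f about z = 4.
Step 4: Coefficient of (z - 4)^(-2) = coefficient of (z - 4) in the re-centred numerator = -2

-2


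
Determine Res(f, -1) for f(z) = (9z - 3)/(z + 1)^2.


Step 1: Pole of order 2 at z = -1
Step 2: Res = lim d/dz [(z + 1)^2 * f(z)] as z -> -1
Step 3: (z + 1)^2 * f(z) = 9z - 3
Step 4: d/dz[9z - 3] = 9

9


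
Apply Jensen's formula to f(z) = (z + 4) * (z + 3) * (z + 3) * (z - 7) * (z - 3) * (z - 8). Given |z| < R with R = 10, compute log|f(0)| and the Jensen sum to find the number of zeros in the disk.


Jensen's formula: (1/2pi)*integral log|f(Re^it)|dt = log|f(0)| + sum_{|a_k|<R} log(R/|a_k|)
Step 1: f(0) = 4 * 3 * 3 * (-7) * (-3) * (-8) = -6048
Step 2: log|f(0)| = log|-4| + log|-3| + log|-3| + log|7| + log|3| + log|8| = 8.7075
Step 3: Zeros inside |z| < 10: -4, -3, -3, 7, 3, 8
Step 4: Jensen sum = log(10/4) + log(10/3) + log(10/3) + log(10/7) + log(10/3) + log(10/8) = 5.108
Step 5: n(R) = number of terms in the Jensen sum = count of zeros inside |z| < 10 = 6

6


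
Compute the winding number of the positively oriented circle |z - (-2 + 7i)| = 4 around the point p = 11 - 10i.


Step 1: Center c = (-2, 7), radius = 4
Step 2: |p - c|^2 = 13^2 + (-17)^2 = 458
Step 3: r^2 = 16
Step 4: |p-c| > r so winding number = 0

0


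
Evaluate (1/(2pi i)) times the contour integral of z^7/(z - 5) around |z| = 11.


Step 1: f(z) = z^7, a = 5 is inside |z| = 11
Step 2: By Cauchy integral formula: (1/(2pi*i)) * integral = f(a)
Step 3: f(5) = 5^7 = 78125

78125


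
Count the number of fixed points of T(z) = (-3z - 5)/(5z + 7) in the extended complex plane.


Step 1: Fixed points satisfy T(z) = z
Step 2: 5z^2 + 10z + 5 = 0
Step 3: Discriminant = 10^2 - 4*5*5 = 0
Step 4: Number of fixed points = 1

1


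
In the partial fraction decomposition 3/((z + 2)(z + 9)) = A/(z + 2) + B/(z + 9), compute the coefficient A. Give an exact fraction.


Step 1: Multiply both sides by (z + 2) and set z = -2
Step 2: A = 3 / (-2 + 9)
Step 3: A = 3 / 7
Step 4: A = 3/7

3/7


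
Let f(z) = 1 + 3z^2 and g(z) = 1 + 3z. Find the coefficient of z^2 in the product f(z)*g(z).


Step 1: z^2 term in f*g comes from: (1)*(0) + (0)*(3z) + (3z^2)*(1)
Step 2: = 0 + 0 + 3
Step 3: = 3

3


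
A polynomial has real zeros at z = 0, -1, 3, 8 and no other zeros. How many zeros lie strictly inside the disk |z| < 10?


Step 1: Check each root:
  z = 0: |0| = 0 < 10
  z = -1: |-1| = 1 < 10
  z = 3: |3| = 3 < 10
  z = 8: |8| = 8 < 10
Step 2: Count = 4

4


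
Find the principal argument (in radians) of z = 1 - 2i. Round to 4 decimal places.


Step 1: z = 1 - 2i
Step 2: arg(z) = atan2(-2, 1)
Step 3: arg(z) = -1.1071

-1.1071


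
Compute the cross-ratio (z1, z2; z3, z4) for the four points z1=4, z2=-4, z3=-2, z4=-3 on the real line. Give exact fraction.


Step 1: (z1-z3)(z2-z4) = 6 * (-1) = -6
Step 2: (z1-z4)(z2-z3) = 7 * (-2) = -14
Step 3: Cross-ratio = 6/14 = 3/7

3/7


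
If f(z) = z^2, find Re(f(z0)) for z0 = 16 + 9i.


Step 1: z0 = 16 + 9i
Step 2: z0^2 = 16^2 - 9^2 + 288i
Step 3: real part = 256 - 81 = 175

175


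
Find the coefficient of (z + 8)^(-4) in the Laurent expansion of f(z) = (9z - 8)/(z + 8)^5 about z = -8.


Step 1: Write the numerator in powers of (z + 8): 9z - 8 = 9(z + 8) + (9*(-8) - 8) = 9(z + 8) - 80
Step 2: Divide by (z + 8)^5: f(z) = -80(z + 8)^(-5) + 9(z + 8)^(-4)
Step 3: This finite sum is the Laurent series of f about z = -8.
Step 4: Coefficient of (z + 8)^(-4) = coefficient of (z + 8) in the re-centred numerator = 9

9


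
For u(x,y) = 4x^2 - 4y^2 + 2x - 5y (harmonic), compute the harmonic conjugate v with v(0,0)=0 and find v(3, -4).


Step 1: v_x = -u_y = 8y + 5
Step 2: v_y = u_x = 8x + 2
Step 3: v = 8xy + 5x + 2y + C
Step 4: v(0,0) = 0 => C = 0
Step 5: v(3, -4) = -89

-89


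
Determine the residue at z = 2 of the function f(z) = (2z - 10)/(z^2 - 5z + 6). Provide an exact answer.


Step 1: Q(z) = z^2 - 5z + 6 = (z - 2)(z - 3)
Step 2: Q'(z) = 2z - 5
Step 3: Q'(2) = -1, P(2) = -6
Step 4: Res = P(2)/Q'(2) = -6/(-1) = 6

6


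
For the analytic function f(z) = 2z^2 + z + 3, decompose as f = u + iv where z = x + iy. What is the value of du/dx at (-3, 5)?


Step 1: f(z) = 2(x+iy)^2 + (x+iy) + 3
Step 2: u = 2(x^2 - y^2) + x + 3
Step 3: u_x = 4x + 1
Step 4: At (-3, 5): u_x = -12 + 1 = -11

-11


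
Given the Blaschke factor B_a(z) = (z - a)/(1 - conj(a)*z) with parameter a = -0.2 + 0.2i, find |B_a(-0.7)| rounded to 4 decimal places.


Step 1: Numerator z0 - a = -0.7 - (-0.2 + 0.2i) = -0.5 - 0.2i
Step 2: Denominator 1 - conj(a)*z0 = 1 - (-0.2 - 0.2i)*(-0.7) = 0.86 - 0.14i
Step 3: |z0 - a|^2 = (-0.5)^2 + (-0.2)^2 = 0.29; |1 - conj(a)*z0|^2 = 0.86^2 + (-0.14)^2 = 0.7592
Step 4: |B_a(-0.7)| = sqrt(0.29 / 0.7592) = sqrt(0.381981)
Step 5: = 0.618

0.618


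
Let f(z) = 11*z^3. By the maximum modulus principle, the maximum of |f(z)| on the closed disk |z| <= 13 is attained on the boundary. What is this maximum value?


Step 1: On |z| = 13, |f(z)| = 11 * |z|^3 = 11 * 13^3
Step 2: By maximum modulus principle, maximum is on boundary.
Step 3: Maximum = 11 * 2197 = 24167

24167


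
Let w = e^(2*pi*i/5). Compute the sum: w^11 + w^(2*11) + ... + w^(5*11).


Step 1: The sum sum_{j=1}^{n} w^(k*j) equals n if n | k, else 0.
Step 2: Here n = 5, k = 11
Step 3: Does n divide k? 5 | 11 -> False
Step 4: Sum = 0

0


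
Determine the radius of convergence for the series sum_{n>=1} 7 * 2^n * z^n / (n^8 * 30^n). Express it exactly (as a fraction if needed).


Step 1: General term a_n = 7 * 2^n / (n^8 * 30^n)
Step 2: By the root test, |a_n|^(1/n) = 7^(1/n) * 2 / (n^(8/n) * 30) -> 2/30 as n -> infinity (since 7^(1/n) -> 1 and n^(8/n) -> 1)
Step 3: R = 1/lim|a_n|^(1/n) = 30/2 = 15

15


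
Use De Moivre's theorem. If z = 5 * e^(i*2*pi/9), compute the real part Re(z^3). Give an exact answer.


Step 1: By De Moivre's theorem, z^3 = 5^3 * e^(i*3*2*pi/9) = 125 * (cos(2*pi/3) + i*sin(2*pi/3))
Step 2: |z|^3 = 5^3 = 125
Step 3: The angle 2*pi/3 already lies in [0, 2*pi)
Step 4: cos(2*pi/3) = -1/2
Step 5: Re(z^3) = 125 * (-1/2) = -125/2

-125/2


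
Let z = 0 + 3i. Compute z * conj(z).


Step 1: conj(z) = 0 - 3i
Step 2: z * conj(z) = 0^2 + 3^2
Step 3: = 0 + 9 = 9

9


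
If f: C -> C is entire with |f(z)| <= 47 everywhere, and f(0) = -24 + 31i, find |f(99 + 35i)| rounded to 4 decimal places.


Step 1: By Liouville's theorem, a bounded entire function is constant.
Step 2: f(z) = f(0) = -24 + 31i for all z.
Step 3: |f(w)| = |-24 + 31i| = sqrt(576 + 961)
Step 4: = 39.2046

39.2046


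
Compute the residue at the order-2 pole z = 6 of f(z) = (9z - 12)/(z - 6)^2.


Step 1: Pole of order 2 at z = 6
Step 2: Res = lim d/dz [(z - 6)^2 * f(z)] as z -> 6
Step 3: (z - 6)^2 * f(z) = 9z - 12
Step 4: d/dz[9z - 12] = 9

9


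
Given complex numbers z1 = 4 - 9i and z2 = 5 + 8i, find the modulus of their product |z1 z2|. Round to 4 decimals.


Step 1: |z1| = sqrt(4^2 + (-9)^2) = sqrt(97)
Step 2: |z2| = sqrt(5^2 + 8^2) = sqrt(89)
Step 3: |z1*z2| = |z1|*|z2| = sqrt(97) * sqrt(89) = sqrt(97 * 89) = sqrt(8633)
Step 4: = 92.9139

92.9139


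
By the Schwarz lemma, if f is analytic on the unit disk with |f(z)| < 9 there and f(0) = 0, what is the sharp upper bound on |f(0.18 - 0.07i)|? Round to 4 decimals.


Step 1: g = f/9 maps D -> D with g(0) = 0, so by the Schwarz lemma |g(z)| <= |z|, i.e. |f(z)| <= 9|z|; this is sharp (f(z) = 9z).
Step 2: |z0|^2 = 0.18^2 + (-0.07)^2 = 0.0373
Step 3: |z0| = sqrt(0.0373) = 0.193132
Step 4: Best bound = 9 * |z0| = 9 * 0.193132 = 1.7382

1.7382


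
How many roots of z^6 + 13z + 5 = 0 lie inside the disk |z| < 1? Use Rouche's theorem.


Step 1: On |z| = 1 the three terms have sizes |z^6| = 1^6 = 1, |13z| = 13*1 = 13, |5| = 5
Step 2: The dominant term is g(z) = 13z; let h(z) = z^6 + 5 so f = g + h
Step 3: On |z| = 1: |g| = 13 and |h| <= 1 + 5 = 6
Step 4: Since 13 > 6, |h| < |g| on |z| = 1, so by Rouche f has the same number of zeros as g inside |z| < 1
Step 5: g(z) = 13z has 1 zero (at the origin, multiplicity 1) inside |z| < 1. Answer = 1

1


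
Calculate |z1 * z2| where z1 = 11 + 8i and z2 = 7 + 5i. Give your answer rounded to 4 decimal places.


Step 1: |z1| = sqrt(11^2 + 8^2) = sqrt(185)
Step 2: |z2| = sqrt(7^2 + 5^2) = sqrt(74)
Step 3: |z1*z2| = |z1|*|z2| = sqrt(185) * sqrt(74) = sqrt(185 * 74) = sqrt(13690)
Step 4: = 117.0043

117.0043


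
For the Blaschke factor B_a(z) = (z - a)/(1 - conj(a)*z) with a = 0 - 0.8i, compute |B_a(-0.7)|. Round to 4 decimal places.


Step 1: Numerator z0 - a = -0.7 - (0 - 0.8i) = -0.7 + 0.8i
Step 2: Denominator 1 - conj(a)*z0 = 1 - (0 + 0.8i)*(-0.7) = 1 + 0.56i
Step 3: |z0 - a|^2 = (-0.7)^2 + 0.8^2 = 1.13; |1 - conj(a)*z0|^2 = 1^2 + 0.56^2 = 1.3136
Step 4: |B_a(-0.7)| = sqrt(1.13 / 1.3136) = sqrt(0.860231)
Step 5: = 0.9275

0.9275


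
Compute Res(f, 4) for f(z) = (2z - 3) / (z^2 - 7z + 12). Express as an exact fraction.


Step 1: Q(z) = z^2 - 7z + 12 = (z - 4)(z - 3)
Step 2: Q'(z) = 2z - 7
Step 3: Q'(4) = 1, P(4) = 5
Step 4: Res = P(4)/Q'(4) = 5/1 = 5

5


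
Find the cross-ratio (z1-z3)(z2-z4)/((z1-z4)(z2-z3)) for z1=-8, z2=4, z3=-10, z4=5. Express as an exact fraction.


Step 1: (z1-z3)(z2-z4) = 2 * (-1) = -2
Step 2: (z1-z4)(z2-z3) = (-13) * 14 = -182
Step 3: Cross-ratio = 2/182 = 1/91

1/91


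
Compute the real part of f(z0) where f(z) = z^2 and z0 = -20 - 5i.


Step 1: z0 = -20 - 5i
Step 2: z0^2 = (-20)^2 - (-5)^2 + 200i
Step 3: real part = 400 - 25 = 375

375


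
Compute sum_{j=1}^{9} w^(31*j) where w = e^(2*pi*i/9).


Step 1: The sum sum_{j=1}^{n} w^(k*j) equals n if n | k, else 0.
Step 2: Here n = 9, k = 31
Step 3: Does n divide k? 9 | 31 -> False
Step 4: Sum = 0

0


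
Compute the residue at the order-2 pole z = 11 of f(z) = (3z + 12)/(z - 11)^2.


Step 1: Pole of order 2 at z = 11
Step 2: Res = lim d/dz [(z - 11)^2 * f(z)] as z -> 11
Step 3: (z - 11)^2 * f(z) = 3z + 12
Step 4: d/dz[3z + 12] = 3

3


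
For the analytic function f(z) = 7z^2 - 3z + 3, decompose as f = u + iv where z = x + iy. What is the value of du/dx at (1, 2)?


Step 1: f(z) = 7(x+iy)^2 - 3(x+iy) + 3
Step 2: u = 7(x^2 - y^2) - 3x + 3
Step 3: u_x = 14x - 3
Step 4: At (1, 2): u_x = 14 - 3 = 11

11


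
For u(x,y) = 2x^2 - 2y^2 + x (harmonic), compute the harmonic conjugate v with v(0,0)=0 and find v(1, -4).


Step 1: v_x = -u_y = 4y + 0
Step 2: v_y = u_x = 4x + 1
Step 3: v = 4xy + y + C
Step 4: v(0,0) = 0 => C = 0
Step 5: v(1, -4) = -20

-20


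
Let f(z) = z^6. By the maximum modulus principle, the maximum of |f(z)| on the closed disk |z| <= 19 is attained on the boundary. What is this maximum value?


Step 1: On |z| = 19, |f(z)| = |z|^6 = 19^6
Step 2: By maximum modulus principle, maximum is on boundary.
Step 3: Maximum = 47045881 = 47045881

47045881


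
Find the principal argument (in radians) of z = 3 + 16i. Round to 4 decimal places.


Step 1: z = 3 + 16i
Step 2: arg(z) = atan2(16, 3)
Step 3: arg(z) = 1.3854

1.3854


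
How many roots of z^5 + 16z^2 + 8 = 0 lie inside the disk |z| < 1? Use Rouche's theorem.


Step 1: On |z| = 1 the three terms have sizes |z^5| = 1^5 = 1, |16z^2| = 16*1^2 = 16, |8| = 8
Step 2: The dominant term is g(z) = 16z^2; let h(z) = z^5 + 8 so f = g + h
Step 3: On |z| = 1: |g| = 16 and |h| <= 1 + 8 = 9
Step 4: Since 16 > 9, |h| < |g| on |z| = 1, so by Rouche f has the same number of zeros as g inside |z| < 1
Step 5: g(z) = 16z^2 has 2 zeros (at the origin, multiplicity 2) inside |z| < 1. Answer = 2

2


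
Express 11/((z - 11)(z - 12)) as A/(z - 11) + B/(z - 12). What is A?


Step 1: Multiply both sides by (z - 11) and set z = 11
Step 2: A = 11 / (11 - 12)
Step 3: A = 11 / (-1)
Step 4: A = -11

-11


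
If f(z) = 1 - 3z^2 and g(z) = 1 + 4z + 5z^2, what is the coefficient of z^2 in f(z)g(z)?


Step 1: z^2 term in f*g comes from: (1)*(5z^2) + (0)*(4z) + (-3z^2)*(1)
Step 2: = 5 + 0 - 3
Step 3: = 2

2


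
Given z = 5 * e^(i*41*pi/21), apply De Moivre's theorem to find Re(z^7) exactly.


Step 1: By De Moivre's theorem, z^7 = 5^7 * e^(i*7*41*pi/21) = 78125 * (cos(41*pi/3) + i*sin(41*pi/3))
Step 2: |z|^7 = 5^7 = 78125
Step 3: Reduce the angle mod 2*pi: 41*pi/3 - 12*pi = 5*pi/3
Step 4: cos(5*pi/3) = 1/2
Step 5: Re(z^7) = 78125 * 1/2 = 78125/2

78125/2


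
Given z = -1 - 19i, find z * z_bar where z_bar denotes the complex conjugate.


Step 1: conj(z) = -1 + 19i
Step 2: z * conj(z) = (-1)^2 + (-19)^2
Step 3: = 1 + 361 = 362

362


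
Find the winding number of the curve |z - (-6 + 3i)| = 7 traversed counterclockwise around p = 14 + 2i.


Step 1: Center c = (-6, 3), radius = 7
Step 2: |p - c|^2 = 20^2 + (-1)^2 = 401
Step 3: r^2 = 49
Step 4: |p-c| > r so winding number = 0

0


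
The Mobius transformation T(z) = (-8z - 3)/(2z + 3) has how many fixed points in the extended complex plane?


Step 1: Fixed points satisfy T(z) = z
Step 2: 2z^2 + 11z + 3 = 0
Step 3: Discriminant = 11^2 - 4*2*3 = 97
Step 4: Number of fixed points = 2

2


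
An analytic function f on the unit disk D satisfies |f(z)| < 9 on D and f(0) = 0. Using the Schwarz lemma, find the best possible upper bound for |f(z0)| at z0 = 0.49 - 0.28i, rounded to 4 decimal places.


Step 1: g = f/9 maps D -> D with g(0) = 0, so by the Schwarz lemma |g(z)| <= |z|, i.e. |f(z)| <= 9|z|; this is sharp (f(z) = 9z).
Step 2: |z0|^2 = 0.49^2 + (-0.28)^2 = 0.3185
Step 3: |z0| = sqrt(0.3185) = 0.564358
Step 4: Best bound = 9 * |z0| = 9 * 0.564358 = 5.0792

5.0792


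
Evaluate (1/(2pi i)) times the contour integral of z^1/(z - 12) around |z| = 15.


Step 1: f(z) = z^1, a = 12 is inside |z| = 15
Step 2: By Cauchy integral formula: (1/(2pi*i)) * integral = f(a)
Step 3: f(12) = 12^1 = 12

12


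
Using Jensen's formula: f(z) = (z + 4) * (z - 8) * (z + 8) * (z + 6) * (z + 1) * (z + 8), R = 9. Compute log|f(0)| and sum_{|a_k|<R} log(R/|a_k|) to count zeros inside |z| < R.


Jensen's formula: (1/2pi)*integral log|f(Re^it)|dt = log|f(0)| + sum_{|a_k|<R} log(R/|a_k|)
Step 1: f(0) = 4 * (-8) * 8 * 6 * 1 * 8 = -12288
Step 2: log|f(0)| = log|-4| + log|8| + log|-8| + log|-6| + log|-1| + log|-8| = 9.4164
Step 3: Zeros inside |z| < 9: -4, 8, -8, -6, -1, -8
Step 4: Jensen sum = log(9/4) + log(9/8) + log(9/8) + log(9/6) + log(9/1) + log(9/8) = 3.767
Step 5: n(R) = number of terms in the Jensen sum = count of zeros inside |z| < 9 = 6

6


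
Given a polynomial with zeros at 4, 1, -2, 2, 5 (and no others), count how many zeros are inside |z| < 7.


Step 1: Check each root:
  z = 4: |4| = 4 < 7
  z = 1: |1| = 1 < 7
  z = -2: |-2| = 2 < 7
  z = 2: |2| = 2 < 7
  z = 5: |5| = 5 < 7
Step 2: Count = 5

5


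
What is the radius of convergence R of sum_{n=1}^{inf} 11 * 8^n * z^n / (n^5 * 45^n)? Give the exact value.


Step 1: General term a_n = 11 * 8^n / (n^5 * 45^n)
Step 2: By the root test, |a_n|^(1/n) = 11^(1/n) * 8 / (n^(5/n) * 45) -> 8/45 as n -> infinity (since 11^(1/n) -> 1 and n^(5/n) -> 1)
Step 3: R = 1/lim|a_n|^(1/n) = 45/8

45/8


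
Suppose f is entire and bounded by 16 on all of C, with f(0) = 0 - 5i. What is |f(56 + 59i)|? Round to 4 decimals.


Step 1: By Liouville's theorem, a bounded entire function is constant.
Step 2: f(z) = f(0) = 0 - 5i for all z.
Step 3: |f(w)| = |0 - 5i| = sqrt(0 + 25)
Step 4: = 5.0

5.0


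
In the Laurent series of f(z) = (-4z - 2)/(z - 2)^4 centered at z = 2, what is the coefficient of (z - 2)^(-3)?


Step 1: Write the numerator in powers of (z - 2): -4z - 2 = -4(z - 2) + (-4*2 - 2) = -4(z - 2) - 10
Step 2: Divide by (z - 2)^4: f(z) = -10(z - 2)^(-4) - 4(z - 2)^(-3)
Step 3: This finite sum is the Laurent series of f about z = 2.
Step 4: Coefficient of (z - 2)^(-3) = coefficient of (z - 2) in the re-centred numerator = -4

-4


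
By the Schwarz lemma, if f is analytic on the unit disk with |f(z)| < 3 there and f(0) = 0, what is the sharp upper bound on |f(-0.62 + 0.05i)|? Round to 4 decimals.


Step 1: g = f/3 maps D -> D with g(0) = 0, so by the Schwarz lemma |g(z)| <= |z|, i.e. |f(z)| <= 3|z|; this is sharp (f(z) = 3z).
Step 2: |z0|^2 = (-0.62)^2 + 0.05^2 = 0.3869
Step 3: |z0| = sqrt(0.3869) = 0.622013
Step 4: Best bound = 3 * |z0| = 3 * 0.622013 = 1.866

1.866


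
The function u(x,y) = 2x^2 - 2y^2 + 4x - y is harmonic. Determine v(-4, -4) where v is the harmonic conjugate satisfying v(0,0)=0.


Step 1: v_x = -u_y = 4y + 1
Step 2: v_y = u_x = 4x + 4
Step 3: v = 4xy + x + 4y + C
Step 4: v(0,0) = 0 => C = 0
Step 5: v(-4, -4) = 44

44


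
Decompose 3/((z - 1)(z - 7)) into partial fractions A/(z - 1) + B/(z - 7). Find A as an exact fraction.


Step 1: Multiply both sides by (z - 1) and set z = 1
Step 2: A = 3 / (1 - 7)
Step 3: A = 3 / (-6)
Step 4: A = -1/2

-1/2


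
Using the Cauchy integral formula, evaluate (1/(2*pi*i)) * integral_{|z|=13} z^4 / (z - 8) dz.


Step 1: f(z) = z^4, a = 8 is inside |z| = 13
Step 2: By Cauchy integral formula: (1/(2pi*i)) * integral = f(a)
Step 3: f(8) = 8^4 = 4096

4096


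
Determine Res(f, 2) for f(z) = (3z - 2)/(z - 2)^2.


Step 1: Pole of order 2 at z = 2
Step 2: Res = lim d/dz [(z - 2)^2 * f(z)] as z -> 2
Step 3: (z - 2)^2 * f(z) = 3z - 2
Step 4: d/dz[3z - 2] = 3

3


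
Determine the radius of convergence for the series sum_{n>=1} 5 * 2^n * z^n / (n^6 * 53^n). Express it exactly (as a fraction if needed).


Step 1: General term a_n = 5 * 2^n / (n^6 * 53^n)
Step 2: By the root test, |a_n|^(1/n) = 5^(1/n) * 2 / (n^(6/n) * 53) -> 2/53 as n -> infinity (since 5^(1/n) -> 1 and n^(6/n) -> 1)
Step 3: R = 1/lim|a_n|^(1/n) = 53/2

53/2


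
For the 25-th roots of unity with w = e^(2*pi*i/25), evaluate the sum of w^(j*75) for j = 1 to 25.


Step 1: The sum sum_{j=1}^{n} w^(k*j) equals n if n | k, else 0.
Step 2: Here n = 25, k = 75
Step 3: Does n divide k? 25 | 75 -> True
Step 4: Sum = 25

25


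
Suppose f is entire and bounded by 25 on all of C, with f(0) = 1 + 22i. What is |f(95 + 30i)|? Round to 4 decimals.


Step 1: By Liouville's theorem, a bounded entire function is constant.
Step 2: f(z) = f(0) = 1 + 22i for all z.
Step 3: |f(w)| = |1 + 22i| = sqrt(1 + 484)
Step 4: = 22.0227

22.0227


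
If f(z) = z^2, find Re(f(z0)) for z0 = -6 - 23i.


Step 1: z0 = -6 - 23i
Step 2: z0^2 = (-6)^2 - (-23)^2 + 276i
Step 3: real part = 36 - 529 = -493

-493


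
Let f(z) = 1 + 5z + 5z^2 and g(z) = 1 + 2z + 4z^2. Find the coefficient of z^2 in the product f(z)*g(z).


Step 1: z^2 term in f*g comes from: (1)*(4z^2) + (5z)*(2z) + (5z^2)*(1)
Step 2: = 4 + 10 + 5
Step 3: = 19

19
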